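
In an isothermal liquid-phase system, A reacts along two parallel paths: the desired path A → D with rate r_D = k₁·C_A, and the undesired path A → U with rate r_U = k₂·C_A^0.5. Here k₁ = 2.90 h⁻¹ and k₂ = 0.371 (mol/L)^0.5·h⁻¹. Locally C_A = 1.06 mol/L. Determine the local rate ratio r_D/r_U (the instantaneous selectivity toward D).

8.05

S_{D/U} = r_D/r_U = (k₁·C_A)/(k₂·C_A^0.5) = (k₁/k₂)·C_A^0.5.
= (2.90×1.060) / (0.371×1.060^0.5) = 3.074/0.3820 = 8.05.
Since the desired path is higher order in A, keeping C_A high (PFR or concentrated feed) favours D.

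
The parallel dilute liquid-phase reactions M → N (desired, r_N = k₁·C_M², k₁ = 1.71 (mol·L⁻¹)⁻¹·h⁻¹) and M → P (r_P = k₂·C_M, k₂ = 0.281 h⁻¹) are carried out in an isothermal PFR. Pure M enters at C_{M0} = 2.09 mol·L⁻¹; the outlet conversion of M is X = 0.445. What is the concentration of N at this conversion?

0.843 mol·L⁻¹

C_M = C_{M0}(1−X) = 1.160 mol·L⁻¹.
Along a PFR/batch, dC_P/dC_M = −r_P/(r_N+r_P) = −k₂/(k₂+k₁·C_M).
Integrating from C_{M0} to C_M: C_P = (0.281/1.71)·ln[(0.281+1.71·2.09)/(0.281+1.71·1.16)] = 0.1643·ln(3.855/2.265) = 0.08742 mol·L⁻¹.
Then C_N = (C_{M0}−C_M) − C_P = 0.9301 − 0.08742 = 0.8426 mol·L⁻¹.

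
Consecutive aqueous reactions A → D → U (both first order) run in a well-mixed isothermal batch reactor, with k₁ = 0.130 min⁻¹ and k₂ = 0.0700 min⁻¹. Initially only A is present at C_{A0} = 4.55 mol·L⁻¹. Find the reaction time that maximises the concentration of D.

The intermediate peaks when r₁ = r₂, i.e. k₁e^(−k₁t) = k₂e^(−k₂t), giving t_opt = ln(k₂/k₁)/(k₂−k₁).
= ln(0.0700/0.130)/(0.0700−0.130) = ln(0.5385)/-0.06000 = -0.6190/-0.06000 = 10.3 min.

10.3 min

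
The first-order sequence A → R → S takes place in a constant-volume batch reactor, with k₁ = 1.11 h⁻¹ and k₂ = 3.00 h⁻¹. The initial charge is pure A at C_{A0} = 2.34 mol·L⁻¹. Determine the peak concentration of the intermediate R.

0.483 mol·L⁻¹

At the optimum, C_{R,max}/C_{A0} = (k₁/k₂)^[k₂/(k₂−k₁)].
= (1.11/3.00)^(3.00/(3.00−1.11)) = (0.3700)^(1.587) = 0.2064.
C_{R,max} = 0.2064×2.34 = 0.483 mol·L⁻¹.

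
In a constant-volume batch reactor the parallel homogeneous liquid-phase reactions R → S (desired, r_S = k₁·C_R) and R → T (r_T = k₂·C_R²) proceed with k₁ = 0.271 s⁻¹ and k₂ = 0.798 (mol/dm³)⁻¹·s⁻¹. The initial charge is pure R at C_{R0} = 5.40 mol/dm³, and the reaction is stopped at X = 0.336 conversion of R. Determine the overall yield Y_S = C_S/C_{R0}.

C_R = C_{R0}(1−X) = 3.586 mol/dm³.
Along a PFR/batch, dC_S/dC_R = −r_S/(r_S+r_T) = −k₁/(k₁+k₂·C_R).
Integrating from C_{R0} to C_R: C_S = (0.271/0.798)·ln[(0.271+0.798·5.40)/(0.271+0.798·3.59)] = 0.3396·ln(4.580/3.132) = 0.1290 mol/dm³.
Y_S = C_S/C_{R0} = 0.1290/5.40 = 0.0239.

0.0239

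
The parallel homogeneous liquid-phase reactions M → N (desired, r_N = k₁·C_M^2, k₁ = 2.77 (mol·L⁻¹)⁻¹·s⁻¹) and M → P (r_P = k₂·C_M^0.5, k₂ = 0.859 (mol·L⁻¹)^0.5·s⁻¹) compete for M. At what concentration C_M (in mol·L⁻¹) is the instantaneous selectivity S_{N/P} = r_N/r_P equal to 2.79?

0.908 mol·L⁻¹

S_{N/P} = (k₁/k₂)·C_M^1.5 ⇒ C_M = (S·k₂/k₁)^(1/1.5).
= (2.79×0.859/2.77)^(0.6667) = (0.8652)^(0.6667) = 0.908 mol·L⁻¹.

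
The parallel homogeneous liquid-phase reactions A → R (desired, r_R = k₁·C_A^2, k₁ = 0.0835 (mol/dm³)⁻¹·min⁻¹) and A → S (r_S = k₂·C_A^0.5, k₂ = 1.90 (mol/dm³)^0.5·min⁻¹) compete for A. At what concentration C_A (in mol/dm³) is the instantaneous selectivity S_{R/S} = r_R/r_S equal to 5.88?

26.2 mol/dm³

S_{R/S} = (k₁/k₂)·C_A^1.5 ⇒ C_A = (S·k₂/k₁)^(1/1.5).
= (5.88×1.90/0.0835)^(0.6667) = (133.8)^(0.6667) = 26.2 mol/dm³.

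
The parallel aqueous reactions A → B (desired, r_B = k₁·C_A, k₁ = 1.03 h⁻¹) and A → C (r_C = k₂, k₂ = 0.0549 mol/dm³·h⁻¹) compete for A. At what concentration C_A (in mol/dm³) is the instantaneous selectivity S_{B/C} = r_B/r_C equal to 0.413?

S_{B/C} = (k₁/k₂)·C_A ⇒ C_A = S·k₂/k₁.
= 0.413×0.0549/1.03 = 0.0220 mol/dm³.

0.0220 mol/dm³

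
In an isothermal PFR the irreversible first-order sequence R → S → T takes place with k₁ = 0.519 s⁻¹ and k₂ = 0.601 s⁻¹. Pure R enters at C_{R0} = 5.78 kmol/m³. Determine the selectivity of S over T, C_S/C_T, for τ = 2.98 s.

Solving the coupled first-order balances gives C_S(τ) = [k₁/(k₂−k₁)]·C_{R0}·(e^(−k₁τ) − e^(−k₂τ)).
e^(−k₁τ) = e^(−0.519×2.98) = e^(−1.547) = 0.2130; e^(−k₂τ) = e^(−1.791) = 0.1668.
C_S = 0.519×5.78/(0.601−0.519) × (0.2130−0.1668) = 36.58×0.04617 = 1.689 kmol/m³.
C_R = C_{R0}e^(−k₁τ) = 1.231 kmol/m³, so C_T = C_{R0}−C_R−C_S = 2.860 kmol/m³; C_S/C_T = 0.591.

0.591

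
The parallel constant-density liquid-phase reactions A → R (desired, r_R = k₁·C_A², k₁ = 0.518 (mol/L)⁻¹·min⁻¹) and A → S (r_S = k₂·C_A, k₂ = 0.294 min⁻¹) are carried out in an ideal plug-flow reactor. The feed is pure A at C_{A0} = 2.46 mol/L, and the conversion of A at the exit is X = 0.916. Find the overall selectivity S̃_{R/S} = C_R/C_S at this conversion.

1.91

C_A = C_{A0}(1−X) = 0.2066 mol/L.
Along a PFR/batch, dC_S/dC_A = −r_S/(r_R+r_S) = −k₂/(k₂+k₁·C_A).
Integrating from C_{A0} to C_A: C_S = (0.294/0.518)·ln[(0.294+0.518·2.46)/(0.294+0.518·0.207)] = 0.5676·ln(1.568/0.4010) = 0.7740 mol/L.
Then C_R = (C_{A0}−C_A) − C_S = 2.253 − 0.7740 = 1.479 mol/L.
S̃_{R/S} = C_R/C_S = 1.479/0.7740 = 1.91.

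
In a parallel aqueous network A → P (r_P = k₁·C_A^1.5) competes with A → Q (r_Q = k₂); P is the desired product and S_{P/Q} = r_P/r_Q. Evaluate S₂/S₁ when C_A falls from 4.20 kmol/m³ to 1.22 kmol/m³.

S_{P/Q} = (k₁/k₂)·C_A^1.5, so S₂/S₁ = (C_{A,2}/C_{A,1})^1.5.
= (1.22/4.20)^1.5 = (0.2905)^1.5 = 0.157.

0.157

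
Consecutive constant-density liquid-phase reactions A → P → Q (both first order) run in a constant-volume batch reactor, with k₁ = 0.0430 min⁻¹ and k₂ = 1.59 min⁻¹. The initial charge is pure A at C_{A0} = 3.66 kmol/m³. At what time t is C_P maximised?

Setting dC_P/dt = 0 gives t_opt = ln(k₂/k₁)/(k₂−k₁).
= ln(1.59/0.0430)/(1.59−0.0430) = ln(36.98)/1.547 = 3.610/1.547 = 2.33 min.

2.33 min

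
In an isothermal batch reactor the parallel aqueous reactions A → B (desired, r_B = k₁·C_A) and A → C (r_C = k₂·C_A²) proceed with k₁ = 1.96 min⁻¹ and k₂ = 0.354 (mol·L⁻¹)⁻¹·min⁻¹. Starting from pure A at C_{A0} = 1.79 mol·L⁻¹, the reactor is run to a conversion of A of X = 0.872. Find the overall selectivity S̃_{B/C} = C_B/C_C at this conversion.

C_A = C_{A0}(1−X) = 0.2291 mol·L⁻¹.
Along a PFR/batch, dC_B/dC_A = −r_B/(r_B+r_C) = −k₁/(k₁+k₂·C_A).
Integrating from C_{A0} to C_A: C_B = (1.96/0.354)·ln[(1.96+0.354·1.79)/(1.96+0.354·0.229)] = 5.537·ln(2.594/2.041) = 1.326 mol·L⁻¹.
C_C = (C_{A0}−C_A)−C_B = 0.2344 mol·L⁻¹; S̃_{B/C} = 1.326/0.2344 = 5.66.

5.66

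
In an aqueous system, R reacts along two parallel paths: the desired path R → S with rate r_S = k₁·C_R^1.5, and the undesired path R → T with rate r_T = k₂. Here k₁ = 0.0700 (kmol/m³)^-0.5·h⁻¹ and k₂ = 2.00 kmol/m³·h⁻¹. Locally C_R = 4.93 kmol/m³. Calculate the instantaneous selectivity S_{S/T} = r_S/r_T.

S_{S/T} = r_S/r_T = (k₁·C_R^1.5)/(k₂) = (k₁/k₂)·C_R^1.5.
= (0.0700×4.930^1.5) / (2.00) = 0.7662/2.000 = 0.383.

0.383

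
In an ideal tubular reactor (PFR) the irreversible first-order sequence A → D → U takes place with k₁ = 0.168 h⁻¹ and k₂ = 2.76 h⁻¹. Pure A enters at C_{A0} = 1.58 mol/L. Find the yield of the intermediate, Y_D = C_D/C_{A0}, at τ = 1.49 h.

0.0494

For first-order series with pure A initially, C_D(τ) = k₁C_{A0}/(k₂−k₁)·(e^(−k₁τ) − e^(−k₂τ)).
e^(−k₁τ) = e^(−0.168×1.49) = e^(−0.2503) = 0.7786; e^(−k₂τ) = e^(−4.112) = 0.01637.
C_D = 0.168×1.58/(2.76−0.168) × (0.7786−0.01637) = 0.1024×0.7622 = 0.07805 mol/L.
Y_D = C_D/C_{A0} = 0.07805/1.58 = 0.0494.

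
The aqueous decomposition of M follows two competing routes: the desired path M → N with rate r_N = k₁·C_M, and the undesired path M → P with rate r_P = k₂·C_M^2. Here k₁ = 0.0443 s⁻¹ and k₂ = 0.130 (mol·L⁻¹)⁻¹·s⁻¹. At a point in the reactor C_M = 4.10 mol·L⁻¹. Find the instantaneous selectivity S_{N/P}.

S_{N/P} = r_N/r_P = (k₁·C_M)/(k₂·C_M^2) = (k₁/k₂)·C_M⁻¹.
= (0.0443×4.100) / (0.130×4.100^2) = 0.1816/2.185 = 0.0831.

0.0831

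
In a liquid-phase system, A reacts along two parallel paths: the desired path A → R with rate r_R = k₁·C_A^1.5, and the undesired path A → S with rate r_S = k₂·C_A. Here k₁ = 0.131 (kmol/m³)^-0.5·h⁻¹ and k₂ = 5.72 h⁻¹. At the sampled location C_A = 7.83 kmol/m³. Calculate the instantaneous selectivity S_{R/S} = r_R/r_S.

0.0641

S_{R/S} = r_R/r_S = (k₁·C_A^1.5)/(k₂·C_A) = (k₁/k₂)·C_A^0.5.
= (0.131×7.830^1.5) / (5.72×7.830) = 2.870/44.79 = 0.0641.
Since the desired path is higher order in A, keeping C_A high (PFR or concentrated feed) favours R.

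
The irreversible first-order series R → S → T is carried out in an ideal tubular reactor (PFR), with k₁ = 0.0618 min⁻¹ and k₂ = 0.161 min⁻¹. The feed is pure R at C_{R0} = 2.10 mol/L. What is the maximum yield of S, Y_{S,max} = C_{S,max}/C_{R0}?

0.211

At the optimum, C_{S,max}/C_{R0} = (k₁/k₂)^[k₂/(k₂−k₁)].
= (0.0618/0.161)^(0.161/(0.161−0.0618)) = (0.3839)^(1.623) = 0.2114.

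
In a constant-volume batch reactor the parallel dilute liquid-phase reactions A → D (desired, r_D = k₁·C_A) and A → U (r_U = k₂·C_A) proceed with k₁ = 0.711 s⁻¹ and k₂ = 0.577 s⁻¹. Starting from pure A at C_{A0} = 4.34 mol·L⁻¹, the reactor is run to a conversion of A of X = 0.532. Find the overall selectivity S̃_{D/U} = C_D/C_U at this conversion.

C_A = C_{A0}(1−X) = 2.031 mol·L⁻¹.
Both paths are first order in A, so the instantaneous fraction to D is constant: dC_D/d(−C_A) = k₁/(k₁+k₂) = 0.5520.
C_D = 0.5520·(C_{A0}−C_A) = 0.5520×2.309 = 1.27 mol·L⁻¹.
C_U = (C_{A0}−C_A)−C_D = 1.034 mol·L⁻¹; S̃_{D/U} = 1.275/1.034 = 1.23.

1.23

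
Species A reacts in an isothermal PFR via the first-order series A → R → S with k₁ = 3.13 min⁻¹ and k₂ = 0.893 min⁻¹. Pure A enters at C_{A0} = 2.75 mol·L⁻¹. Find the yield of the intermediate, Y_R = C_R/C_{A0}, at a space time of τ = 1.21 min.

0.443

The intermediate concentration in a first-order A→B→C sequence is C_R = k₁C_{A0}(e^(−k₁τ) − e^(−k₂τ))/(k₂−k₁).
e^(−k₁τ) = e^(−3.13×1.21) = e^(−3.787) = 0.02266; e^(−k₂τ) = e^(−1.081) = 0.3394.
C_R = 3.13×2.75/(0.893−3.13) × (0.02266−0.3394) = (-3.848)×(-0.3168) = 1.219 mol·L⁻¹.
Y_R = C_R/C_{A0} = 1.219/2.75 = 0.443.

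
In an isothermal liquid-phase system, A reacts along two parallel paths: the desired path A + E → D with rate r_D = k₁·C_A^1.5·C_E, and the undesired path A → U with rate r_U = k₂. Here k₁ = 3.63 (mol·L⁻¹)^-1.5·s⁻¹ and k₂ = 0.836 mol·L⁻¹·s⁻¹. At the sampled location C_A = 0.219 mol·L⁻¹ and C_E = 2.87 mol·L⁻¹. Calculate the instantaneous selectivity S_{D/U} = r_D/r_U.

S_{D/U} = r_D/r_U = (k₁·C_A^1.5·C_E)/(k₂) = (k₁/k₂)·C_A^1.5·C_E.
= (3.63×0.2190^1.5×2.870) / (0.836) = 1.068/0.8360 = 1.28.
Since the desired path is higher order in A, keeping C_A high (PFR or concentrated feed) favours D.

1.28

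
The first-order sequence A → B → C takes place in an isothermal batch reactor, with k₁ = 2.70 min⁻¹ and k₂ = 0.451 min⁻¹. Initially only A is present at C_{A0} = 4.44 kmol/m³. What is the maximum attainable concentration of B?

3.10 kmol/m³

Evaluating C_B at t_opt = ln(k₂/k₁)/(k₂−k₁) gives C_{B,max}/C_{A0} = (k₁/k₂)^[k₂/(k₂−k₁)].
= (2.70/0.451)^(0.451/(0.451−2.70)) = (5.987)^(-0.2005) = 0.6985.
C_{B,max} = 0.6985×4.44 = 3.10 kmol/m³.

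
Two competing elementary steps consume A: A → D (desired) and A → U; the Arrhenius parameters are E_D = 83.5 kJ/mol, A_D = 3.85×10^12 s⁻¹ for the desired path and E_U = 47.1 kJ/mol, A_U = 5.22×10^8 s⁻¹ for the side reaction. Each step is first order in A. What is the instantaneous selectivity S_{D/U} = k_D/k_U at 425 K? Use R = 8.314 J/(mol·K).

0.248

Since both paths have the same order in A, the concentration cancels and S_{D/U} = k_D/k_U = (A_D/A_U)·exp[(E_U−E_D)/(RT)].
(E_U−E_D)/(RT) = (47.1−83.5)×10³/(8.314×425) = -36400/3533 = -10.30.
k_D/k_U = (3.85×10^12/5.22×10^8)·exp(-10.30) = 7375 × 3.358×10^-5 = 0.248.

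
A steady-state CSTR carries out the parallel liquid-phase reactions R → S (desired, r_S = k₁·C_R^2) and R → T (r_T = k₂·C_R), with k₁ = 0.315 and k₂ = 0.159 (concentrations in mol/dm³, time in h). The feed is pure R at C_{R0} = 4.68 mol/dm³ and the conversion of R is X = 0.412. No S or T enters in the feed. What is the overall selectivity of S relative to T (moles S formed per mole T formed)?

Exit C_R = C_{R0}(1−X) = 4.68×0.588 = 2.752 mol/dm³.
In a CSTR the entire volume is at exit conditions, so r_S = 0.315×2.752^2 = 2.385 and r_T = 0.159×2.752 = 0.4375.
Overall selectivity = C_S/C_T = r_Sτ/(r_Tτ) = r_S/r_T = 5.45.

5.45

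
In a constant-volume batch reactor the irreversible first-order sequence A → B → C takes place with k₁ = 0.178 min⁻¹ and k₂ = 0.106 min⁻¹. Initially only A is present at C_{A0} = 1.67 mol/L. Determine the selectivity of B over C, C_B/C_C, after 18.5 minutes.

0.362

The intermediate concentration in a first-order A→B→C sequence is C_B = k₁C_{A0}(e^(−k₁t) − e^(−k₂t))/(k₂−k₁).
e^(−k₁t) = e^(−0.178×18.5) = e^(−3.293) = 0.03714; e^(−k₂t) = e^(−1.961) = 0.1407.
C_B = 0.178×1.67/(0.106−0.178) × (0.03714−0.1407) = (-4.129)×(-0.1036) = 0.4276 mol/L.
C_A = C_{A0}e^(−k₁t) = 0.06203 mol/L, so C_C = C_{A0}−C_A−C_B = 1.180 mol/L; C_B/C_C = 0.362.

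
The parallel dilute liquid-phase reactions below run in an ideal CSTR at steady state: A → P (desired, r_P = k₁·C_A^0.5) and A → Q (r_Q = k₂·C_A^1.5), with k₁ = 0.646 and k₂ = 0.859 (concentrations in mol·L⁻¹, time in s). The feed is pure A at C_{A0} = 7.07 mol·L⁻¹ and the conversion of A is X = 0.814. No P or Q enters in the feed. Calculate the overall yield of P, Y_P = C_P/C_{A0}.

0.296

Exit C_A = C_{A0}(1−X) = 7.07×0.186 = 1.315 mol·L⁻¹.
In a CSTR the entire volume is at exit conditions, so r_P = 0.646×1.315^0.5 = 0.7408 and r_Q = 0.859×1.315^1.5 = 1.295.
Fraction of consumed A going to P: r_P/(r_P+r_Q) = 0.3638.
C_P = 0.3638·C_{A0}·X = 0.3638×7.07×0.814 = 2.09 mol·L⁻¹; Y_P = C_P/C_{A0} = 0.296.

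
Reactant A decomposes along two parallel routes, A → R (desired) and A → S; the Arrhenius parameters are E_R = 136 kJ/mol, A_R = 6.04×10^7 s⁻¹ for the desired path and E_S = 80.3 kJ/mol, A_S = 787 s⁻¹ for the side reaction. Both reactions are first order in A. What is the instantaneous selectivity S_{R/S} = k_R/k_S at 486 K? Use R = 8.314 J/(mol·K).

0.0791

k_R/k_S = (A_R/A_S)·exp[−(E_R−E_S)/(RT)] = (A_R/A_S)·exp[(E_S−E_R)/(RT)].
(E_S−E_R)/(RT) = (80.3−136)×10³/(8.314×486) = -55700/4041 = -13.79.
k_R/k_S = (6.04×10^7/787)·exp(-13.79) = 76747 × 1.031×10^-6 = 0.0791.
Since E_R > E_S, raising the temperature improves selectivity toward R.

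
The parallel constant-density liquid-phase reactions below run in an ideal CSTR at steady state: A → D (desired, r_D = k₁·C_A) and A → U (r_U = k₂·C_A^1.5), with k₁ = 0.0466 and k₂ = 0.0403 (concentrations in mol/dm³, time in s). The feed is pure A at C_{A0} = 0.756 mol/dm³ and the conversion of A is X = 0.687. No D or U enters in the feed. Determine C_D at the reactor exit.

0.366 mol/dm³

Exit C_A = C_{A0}(1−X) = 0.756×0.313 = 0.2366 mol/dm³.
Rates in a CSTR are evaluated at the outlet concentration: r_D = 0.0466×0.2366 = 0.01103, r_U = 0.0403×0.2366^1.5 = 0.004639.
Fraction of consumed A going to D: r_D/(r_D+r_U) = 0.7039.
C_D = 0.7039·C_{A0}·X = 0.7039×0.756×0.687 = 0.366 mol/dm³.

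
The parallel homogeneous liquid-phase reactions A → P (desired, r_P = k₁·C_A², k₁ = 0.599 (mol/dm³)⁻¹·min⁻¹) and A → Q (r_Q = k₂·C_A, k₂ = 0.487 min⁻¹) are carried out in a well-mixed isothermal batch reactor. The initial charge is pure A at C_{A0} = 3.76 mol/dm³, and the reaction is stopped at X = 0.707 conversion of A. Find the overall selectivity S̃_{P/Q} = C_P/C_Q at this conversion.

2.76

C_A = C_{A0}(1−X) = 1.102 mol/dm³.
Along a PFR/batch, dC_Q/dC_A = −r_Q/(r_P+r_Q) = −k₂/(k₂+k₁·C_A).
Integrating from C_{A0} to C_A: C_Q = (0.487/0.599)·ln[(0.487+0.599·3.76)/(0.487+0.599·1.10)] = 0.8130·ln(2.739/1.147) = 0.7078 mol/dm³.
Then C_P = (C_{A0}−C_A) − C_Q = 2.658 − 0.7078 = 1.950 mol/dm³.
S̃_{P/Q} = C_P/C_Q = 1.950/0.7078 = 2.76.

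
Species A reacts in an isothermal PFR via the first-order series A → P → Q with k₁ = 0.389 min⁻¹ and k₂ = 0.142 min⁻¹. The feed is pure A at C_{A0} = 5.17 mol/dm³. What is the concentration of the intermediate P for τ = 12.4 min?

Solving the coupled first-order balances gives C_P(τ) = [k₁/(k₂−k₁)]·C_{A0}·(e^(−k₁τ) − e^(−k₂τ)).
e^(−k₁τ) = e^(−0.389×12.4) = e^(−4.824) = 0.008038; e^(−k₂τ) = e^(−1.761) = 0.1719.
C_P = 0.389×5.17/(0.142−0.389) × (0.008038−0.1719) = (-8.142)×(-0.1639) = 1.334 mol/dm³.

1.33 mol/dm³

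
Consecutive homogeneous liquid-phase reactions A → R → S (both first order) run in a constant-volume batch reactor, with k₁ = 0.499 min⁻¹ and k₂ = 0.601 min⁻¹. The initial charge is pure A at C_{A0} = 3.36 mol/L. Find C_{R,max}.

1.12 mol/L

For a first-order series the maximum intermediate yield is C_{R,max}/C_{A0} = (k₁/k₂)^[k₂/(k₂−k₁)].
= (0.499/0.601)^(0.601/(0.601−0.499)) = (0.8303)^(5.892) = 0.3342.
C_{R,max} = 0.3342×3.36 = 1.12 mol/L.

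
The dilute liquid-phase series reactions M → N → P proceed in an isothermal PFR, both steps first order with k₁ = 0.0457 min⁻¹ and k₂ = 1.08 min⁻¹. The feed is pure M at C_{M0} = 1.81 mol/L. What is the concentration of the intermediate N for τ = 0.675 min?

Solving the coupled first-order balances gives C_N(τ) = [k₁/(k₂−k₁)]·C_{M0}·(e^(−k₁τ) − e^(−k₂τ)).
e^(−k₁τ) = e^(−0.0457×0.675) = e^(−0.03085) = 0.9696; e^(−k₂τ) = e^(−0.7290) = 0.4824.
C_N = 0.0457×1.81/(1.08−0.0457) × (0.9696−0.4824) = 0.07997×0.4872 = 0.03897 mol/L.

0.0390 mol/L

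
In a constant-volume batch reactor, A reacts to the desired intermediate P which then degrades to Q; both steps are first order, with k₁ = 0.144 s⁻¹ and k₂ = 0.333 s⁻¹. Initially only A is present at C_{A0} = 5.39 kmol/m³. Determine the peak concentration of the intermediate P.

For a first-order series the maximum intermediate yield is C_{P,max}/C_{A0} = (k₁/k₂)^[k₂/(k₂−k₁)].
= (0.144/0.333)^(0.333/(0.333−0.144)) = (0.4324)^(1.762) = 0.2283.
C_{P,max} = 0.2283×5.39 = 1.23 kmol/m³.

1.23 kmol/m³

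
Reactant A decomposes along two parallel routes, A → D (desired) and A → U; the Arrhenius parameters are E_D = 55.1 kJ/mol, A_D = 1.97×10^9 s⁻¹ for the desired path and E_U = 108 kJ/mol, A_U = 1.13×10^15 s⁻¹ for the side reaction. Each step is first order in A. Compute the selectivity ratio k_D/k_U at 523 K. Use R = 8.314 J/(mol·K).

k_D/k_U = (A_D/A_U)·exp[−(E_D−E_U)/(RT)] = (A_D/A_U)·exp[(E_U−E_D)/(RT)].
(E_U−E_D)/(RT) = (108−55.1)×10³/(8.314×523) = 52900/4348 = 12.17.
k_D/k_U = (1.97×10^9/1.13×10^15)·exp(12.17) = 1.743×10^-6 × 1.921×10^5 = 0.335.

0.335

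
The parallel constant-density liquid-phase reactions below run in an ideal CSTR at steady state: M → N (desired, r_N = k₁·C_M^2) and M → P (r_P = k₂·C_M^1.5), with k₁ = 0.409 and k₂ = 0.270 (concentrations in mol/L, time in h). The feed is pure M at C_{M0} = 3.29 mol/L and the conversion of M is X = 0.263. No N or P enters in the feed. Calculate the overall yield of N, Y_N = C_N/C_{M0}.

Exit C_M = C_{M0}(1−X) = 3.29×0.737 = 2.425 mol/L.
A CSTR operates uniformly at the exit composition, giving r_N = 2.405 and r_P = 1.019 (each k·C_M^n at C_M = 2.425).
Fraction of consumed M going to N: r_N/(r_N+r_P) = 0.7023.
C_N = 0.7023·C_{M0}·X = 0.7023×3.29×0.263 = 0.608 mol/L; Y_N = C_N/C_{M0} = 0.185.

0.185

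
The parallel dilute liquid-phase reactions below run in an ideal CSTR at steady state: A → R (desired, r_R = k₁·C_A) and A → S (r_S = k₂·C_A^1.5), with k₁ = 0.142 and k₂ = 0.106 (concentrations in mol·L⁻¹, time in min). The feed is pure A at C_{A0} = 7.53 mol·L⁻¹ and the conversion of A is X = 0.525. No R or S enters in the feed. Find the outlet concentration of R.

Exit C_A = C_{A0}(1−X) = 7.53×0.475 = 3.577 mol·L⁻¹.
In a CSTR the entire volume is at exit conditions, so r_R = 0.142×3.577 = 0.5079 and r_S = 0.106×3.577^1.5 = 0.7170.
Fraction of consumed A going to R: r_R/(r_R+r_S) = 0.4146.
C_R = 0.4146·C_{A0}·X = 0.4146×7.53×0.525 = 1.64 mol·L⁻¹.

1.64 mol·L⁻¹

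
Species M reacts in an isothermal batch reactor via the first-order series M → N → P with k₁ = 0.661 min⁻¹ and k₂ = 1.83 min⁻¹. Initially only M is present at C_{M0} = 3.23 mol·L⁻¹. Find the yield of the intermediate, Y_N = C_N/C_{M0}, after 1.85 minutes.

The intermediate concentration in a first-order A→B→C sequence is C_N = k₁C_{M0}(e^(−k₁t) − e^(−k₂t))/(k₂−k₁).
e^(−k₁t) = e^(−0.661×1.85) = e^(−1.223) = 0.2944; e^(−k₂t) = e^(−3.386) = 0.03386.
C_N = 0.661×3.23/(1.83−0.661) × (0.2944−0.03386) = 1.826×0.2605 = 0.4758 mol·L⁻¹.
Y_N = C_N/C_{M0} = 0.4758/3.23 = 0.147.

0.147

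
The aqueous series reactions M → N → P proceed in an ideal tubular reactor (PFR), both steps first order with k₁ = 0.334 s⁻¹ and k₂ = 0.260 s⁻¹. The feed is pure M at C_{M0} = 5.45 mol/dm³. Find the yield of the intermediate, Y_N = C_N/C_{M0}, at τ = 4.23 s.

Solving the coupled first-order balances gives C_N(τ) = [k₁/(k₂−k₁)]·C_{M0}·(e^(−k₁τ) − e^(−k₂τ)).
e^(−k₁τ) = e^(−0.334×4.23) = e^(−1.413) = 0.2435; e^(−k₂τ) = e^(−1.100) = 0.3329.
C_N = 0.334×5.45/(0.260−0.334) × (0.2435−0.3329) = (-24.60)×(-0.08948) = 2.201 mol/dm³.
Y_N = C_N/C_{M0} = 2.201/5.45 = 0.404.

0.404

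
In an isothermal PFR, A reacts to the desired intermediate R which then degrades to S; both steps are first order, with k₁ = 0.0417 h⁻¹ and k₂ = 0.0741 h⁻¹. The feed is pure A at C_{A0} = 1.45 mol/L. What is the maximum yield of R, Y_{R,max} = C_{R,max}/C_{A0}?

At the optimum, C_{R,max}/C_{A0} = (k₁/k₂)^[k₂/(k₂−k₁)].
= (0.0417/0.0741)^(0.0741/(0.0741−0.0417)) = (0.5628)^(2.287) = 0.2685.

0.269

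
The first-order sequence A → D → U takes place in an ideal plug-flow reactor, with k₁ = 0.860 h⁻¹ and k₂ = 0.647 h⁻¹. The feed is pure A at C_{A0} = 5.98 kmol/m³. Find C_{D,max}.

Evaluating C_D at τ_opt = ln(k₂/k₁)/(k₂−k₁) gives C_{D,max}/C_{A0} = (k₁/k₂)^[k₂/(k₂−k₁)].
= (0.860/0.647)^(0.647/(0.647−0.860)) = (1.329)^(-3.038) = 0.4213.
C_{D,max} = 0.4213×5.98 = 2.52 kmol/m³.

2.52 kmol/m³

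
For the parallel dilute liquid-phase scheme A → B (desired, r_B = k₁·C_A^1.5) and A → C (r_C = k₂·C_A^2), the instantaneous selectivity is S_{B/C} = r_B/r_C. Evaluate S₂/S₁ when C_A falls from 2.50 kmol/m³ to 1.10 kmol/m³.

S_{B/C} = (k₁/k₂)·C_A^-0.5, so S₂/S₁ = (C_{A,2}/C_{A,1})^-0.5.
= (1.10/2.50)^(-0.5) = (0.4400)^(-0.5) = 1.51.

1.51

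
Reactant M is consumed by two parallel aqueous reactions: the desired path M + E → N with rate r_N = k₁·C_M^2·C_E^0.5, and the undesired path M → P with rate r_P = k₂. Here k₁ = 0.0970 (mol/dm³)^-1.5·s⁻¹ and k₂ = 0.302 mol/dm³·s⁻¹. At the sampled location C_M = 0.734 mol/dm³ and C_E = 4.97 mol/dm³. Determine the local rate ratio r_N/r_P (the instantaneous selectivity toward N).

0.386

S_{N/P} = r_N/r_P = (k₁·C_M^2·C_E^0.5)/(k₂) = (k₁/k₂)·C_M^2·C_E^0.5.
= (0.0970×0.7340^2×4.970^0.5) / (0.302) = 0.1165/0.3020 = 0.386.
Since the desired path is higher order in M, keeping C_M high (PFR or concentrated feed) favours N.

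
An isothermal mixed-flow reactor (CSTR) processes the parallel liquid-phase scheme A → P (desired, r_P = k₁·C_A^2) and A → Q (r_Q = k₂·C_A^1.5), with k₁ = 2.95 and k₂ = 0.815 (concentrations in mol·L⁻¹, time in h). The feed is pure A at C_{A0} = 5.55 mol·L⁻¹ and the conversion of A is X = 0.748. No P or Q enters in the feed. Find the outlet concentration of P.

Exit C_A = C_{A0}(1−X) = 5.55×0.252 = 1.399 mol·L⁻¹.
Rates in a CSTR are evaluated at the outlet concentration: r_P = 2.95×1.399^2 = 5.770, r_Q = 0.815×1.399^1.5 = 1.348.
Fraction of consumed A going to P: r_P/(r_P+r_Q) = 0.8106.
C_P = 0.8106·C_{A0}·X = 0.8106×5.55×0.748 = 3.37 mol·L⁻¹.

3.37 mol·L⁻¹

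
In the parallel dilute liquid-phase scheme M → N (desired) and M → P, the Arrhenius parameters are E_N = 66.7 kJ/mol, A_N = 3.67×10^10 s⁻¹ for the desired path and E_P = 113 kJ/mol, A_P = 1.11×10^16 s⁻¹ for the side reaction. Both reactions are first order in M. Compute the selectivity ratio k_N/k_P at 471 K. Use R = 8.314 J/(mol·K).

Since both paths have the same order in M, the concentration cancels and S_{N/P} = k_N/k_P = (A_N/A_P)·exp[(E_P−E_N)/(RT)].
(E_P−E_N)/(RT) = (113−66.7)×10³/(8.314×471) = 46300/3916 = 11.82.
k_N/k_P = (3.67×10^10/1.11×10^16)·exp(11.82) = 3.306×10^-6 × 1.364×10^5 = 0.451.

0.451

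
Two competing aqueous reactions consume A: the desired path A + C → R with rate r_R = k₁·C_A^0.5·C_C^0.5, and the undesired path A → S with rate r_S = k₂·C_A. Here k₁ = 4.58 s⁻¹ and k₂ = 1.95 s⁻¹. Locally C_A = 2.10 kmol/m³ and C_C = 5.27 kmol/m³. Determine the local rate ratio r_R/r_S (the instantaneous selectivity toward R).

3.72

S_{R/S} = r_R/r_S = (k₁·C_A^0.5·C_C^0.5)/(k₂·C_A) = (k₁/k₂)·C_A^-0.5·C_C^0.5.
= (4.58×2.100^0.5×5.270^0.5) / (1.95×2.100) = 15.24/4.095 = 3.72.
The undesired path is higher order in A, so low C_A (CSTR or dilute feed) favours R.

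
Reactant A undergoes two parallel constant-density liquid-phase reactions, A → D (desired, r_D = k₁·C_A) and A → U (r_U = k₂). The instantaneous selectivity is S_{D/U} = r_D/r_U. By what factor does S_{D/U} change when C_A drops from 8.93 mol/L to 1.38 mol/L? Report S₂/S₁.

S_{D/U} = (k₁/k₂)·C_A, so S₂/S₁ = (C_{A,2}/C_{A,1}).
= 1.38/8.93 = 0.155.
Selectivity toward D falls as C_A falls — high-concentration operation is favoured.

0.155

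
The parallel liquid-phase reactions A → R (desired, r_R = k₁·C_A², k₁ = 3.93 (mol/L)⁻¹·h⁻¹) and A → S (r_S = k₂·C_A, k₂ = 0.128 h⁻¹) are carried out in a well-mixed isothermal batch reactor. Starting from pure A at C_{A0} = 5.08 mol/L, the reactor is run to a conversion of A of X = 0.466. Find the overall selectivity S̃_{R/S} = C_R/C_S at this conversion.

116

C_A = C_{A0}(1−X) = 2.713 mol/L.
Along a PFR/batch, dC_S/dC_A = −r_S/(r_R+r_S) = −k₂/(k₂+k₁·C_A).
Integrating from C_{A0} to C_A: C_S = (0.128/3.93)·ln[(0.128+3.93·5.08)/(0.128+3.93·2.71)] = 0.03257·ln(20.09/10.79) = 0.02025 mol/L.
Then C_R = (C_{A0}−C_A) − C_S = 2.367 − 0.02025 = 2.347 mol/L.
S̃_{R/S} = C_R/C_S = 2.347/0.02025 = 116.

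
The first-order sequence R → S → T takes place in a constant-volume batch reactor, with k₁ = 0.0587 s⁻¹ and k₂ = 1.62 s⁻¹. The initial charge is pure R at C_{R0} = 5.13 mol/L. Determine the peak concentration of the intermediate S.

At the optimum, C_{S,max}/C_{R0} = (k₁/k₂)^[k₂/(k₂−k₁)].
= (0.0587/1.62)^(1.62/(1.62−0.0587)) = (0.03623)^(1.038) = 0.03199.
C_{S,max} = 0.03199×5.13 = 0.164 mol/L.

0.164 mol/L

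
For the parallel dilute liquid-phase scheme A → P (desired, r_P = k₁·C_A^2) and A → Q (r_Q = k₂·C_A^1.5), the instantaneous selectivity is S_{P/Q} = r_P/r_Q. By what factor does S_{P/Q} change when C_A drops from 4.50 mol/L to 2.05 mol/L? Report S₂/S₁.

0.675

S_{P/Q} = (k₁/k₂)·C_A^0.5, so S₂/S₁ = (C_{A,2}/C_{A,1})^0.5.
= (2.05/4.50)^0.5 = (0.4556)^0.5 = 0.675.
Selectivity toward P falls as C_A falls — high-concentration operation is favoured.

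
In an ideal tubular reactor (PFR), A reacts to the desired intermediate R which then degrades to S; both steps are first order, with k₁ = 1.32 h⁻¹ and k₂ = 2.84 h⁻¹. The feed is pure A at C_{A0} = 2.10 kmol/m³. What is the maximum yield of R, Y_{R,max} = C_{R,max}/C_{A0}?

Evaluating C_R at τ_opt = ln(k₂/k₁)/(k₂−k₁) gives C_{R,max}/C_{A0} = (k₁/k₂)^[k₂/(k₂−k₁)].
= (1.32/2.84)^(2.84/(2.84−1.32)) = (0.4648)^(1.868) = 0.2389.

0.239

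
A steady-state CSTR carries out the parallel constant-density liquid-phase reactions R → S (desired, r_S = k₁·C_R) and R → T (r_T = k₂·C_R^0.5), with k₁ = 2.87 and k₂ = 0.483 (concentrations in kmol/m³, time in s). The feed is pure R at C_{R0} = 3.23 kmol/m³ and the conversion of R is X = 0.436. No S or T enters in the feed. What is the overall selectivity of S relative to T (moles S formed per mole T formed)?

8.02

Exit C_R = C_{R0}(1−X) = 3.23×0.564 = 1.822 kmol/m³.
A CSTR operates uniformly at the exit composition, giving r_S = 5.228 and r_T = 0.6519 (each k·C_R^n at C_R = 1.822).
Overall selectivity = C_S/C_T = r_Sτ/(r_Tτ) = r_S/r_T = 8.02.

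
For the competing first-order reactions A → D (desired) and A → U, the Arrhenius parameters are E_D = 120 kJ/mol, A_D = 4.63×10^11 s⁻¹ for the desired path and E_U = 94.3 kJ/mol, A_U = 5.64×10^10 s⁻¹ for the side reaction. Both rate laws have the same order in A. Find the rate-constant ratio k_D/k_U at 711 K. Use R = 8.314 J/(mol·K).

k_D/k_U = (A_D/A_U)·exp[−(E_D−E_U)/(RT)] = (A_D/A_U)·exp[(E_U−E_D)/(RT)].
(E_U−E_D)/(RT) = (94.3−120)×10³/(8.314×711) = -25700/5911 = -4.348.
k_D/k_U = (4.63×10^11/5.64×10^10)·exp(-4.348) = 8.209 × 0.01294 = 0.106.
Since E_D > E_U, raising the temperature improves selectivity toward D.

0.106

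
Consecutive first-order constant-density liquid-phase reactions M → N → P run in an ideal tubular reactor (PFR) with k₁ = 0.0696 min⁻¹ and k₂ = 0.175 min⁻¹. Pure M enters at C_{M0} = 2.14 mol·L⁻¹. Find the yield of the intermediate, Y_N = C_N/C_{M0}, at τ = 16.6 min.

0.172

Solving the coupled first-order balances gives C_N(τ) = [k₁/(k₂−k₁)]·C_{M0}·(e^(−k₁τ) − e^(−k₂τ)).
e^(−k₁τ) = e^(−0.0696×16.6) = e^(−1.155) = 0.3149; e^(−k₂τ) = e^(−2.905) = 0.05475.
C_N = 0.0696×2.14/(0.175−0.0696) × (0.3149−0.05475) = 1.413×0.2602 = 0.3677 mol·L⁻¹.
Y_N = C_N/C_{M0} = 0.3677/2.14 = 0.172.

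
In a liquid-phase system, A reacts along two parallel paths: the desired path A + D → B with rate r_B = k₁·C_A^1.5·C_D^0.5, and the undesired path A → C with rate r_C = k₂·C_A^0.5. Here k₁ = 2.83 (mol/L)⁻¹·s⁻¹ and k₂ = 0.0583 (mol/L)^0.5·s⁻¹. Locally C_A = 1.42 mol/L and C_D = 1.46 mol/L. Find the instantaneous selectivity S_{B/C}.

S_{B/C} = r_B/r_C = (k₁·C_A^1.5·C_D^0.5)/(k₂·C_A^0.5) = (k₁/k₂)·C_A·C_D^0.5.
= (2.83×1.420^1.5×1.460^0.5) / (0.0583×1.420^0.5) = 5.786/0.06947 = 83.3.

83.3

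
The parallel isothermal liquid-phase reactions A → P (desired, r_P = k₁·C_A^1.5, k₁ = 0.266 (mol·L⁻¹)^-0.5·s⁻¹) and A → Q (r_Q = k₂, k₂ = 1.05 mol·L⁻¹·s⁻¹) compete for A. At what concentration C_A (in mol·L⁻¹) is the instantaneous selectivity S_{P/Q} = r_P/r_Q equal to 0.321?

S_{P/Q} = (k₁/k₂)·C_A^1.5 ⇒ C_A = (S·k₂/k₁)^(1/1.5).
= (0.321×1.05/0.266)^(0.6667) = (1.267)^(0.6667) = 1.17 mol·L⁻¹.

1.17 mol·L⁻¹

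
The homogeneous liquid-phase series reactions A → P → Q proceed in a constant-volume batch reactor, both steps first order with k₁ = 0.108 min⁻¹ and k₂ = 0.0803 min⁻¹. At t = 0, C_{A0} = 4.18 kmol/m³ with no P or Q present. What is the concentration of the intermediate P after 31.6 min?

The intermediate concentration in a first-order A→B→C sequence is C_P = k₁C_{A0}(e^(−k₁t) − e^(−k₂t))/(k₂−k₁).
e^(−k₁t) = e^(−0.108×31.6) = e^(−3.413) = 0.03295; e^(−k₂t) = e^(−2.537) = 0.07907.
C_P = 0.108×4.18/(0.0803−0.108) × (0.03295−0.07907) = (-16.30)×(-0.04612) = 0.7516 kmol/m³.

0.752 kmol/m³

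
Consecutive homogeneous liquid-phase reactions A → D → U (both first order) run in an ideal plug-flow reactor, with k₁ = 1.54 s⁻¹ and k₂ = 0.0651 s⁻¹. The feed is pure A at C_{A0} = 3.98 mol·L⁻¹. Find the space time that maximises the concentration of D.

2.14 s

Setting dC_D/dτ = 0 gives τ_opt = ln(k₂/k₁)/(k₂−k₁).
= ln(0.0651/1.54)/(0.0651−1.54) = ln(0.04227)/-1.475 = -3.164/-1.475 = 2.14 s.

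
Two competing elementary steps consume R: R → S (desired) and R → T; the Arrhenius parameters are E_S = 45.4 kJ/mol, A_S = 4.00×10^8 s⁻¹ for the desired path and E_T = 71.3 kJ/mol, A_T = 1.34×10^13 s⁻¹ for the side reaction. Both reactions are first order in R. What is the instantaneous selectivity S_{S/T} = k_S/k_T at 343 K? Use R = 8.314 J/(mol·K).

Since both paths have the same order in R, the concentration cancels and S_{S/T} = k_S/k_T = (A_S/A_T)·exp[(E_T−E_S)/(RT)].
(E_T−E_S)/(RT) = (71.3−45.4)×10³/(8.314×343) = 25900/2852 = 9.082.
k_S/k_T = (4.00×10^8/1.34×10^13)·exp(9.082) = 2.985×10^-5 × 8798 = 0.263.

0.263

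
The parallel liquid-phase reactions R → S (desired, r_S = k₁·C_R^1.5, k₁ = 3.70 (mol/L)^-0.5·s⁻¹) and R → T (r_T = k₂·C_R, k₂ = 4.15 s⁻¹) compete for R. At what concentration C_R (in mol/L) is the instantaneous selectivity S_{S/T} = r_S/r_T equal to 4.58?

S_{S/T} = (k₁/k₂)·C_R^0.5 ⇒ C_R = (S·k₂/k₁)^(2).
= (4.58×4.15/3.70)^(2) = (5.137)^(2) = 26.4 mol/L.

26.4 mol/L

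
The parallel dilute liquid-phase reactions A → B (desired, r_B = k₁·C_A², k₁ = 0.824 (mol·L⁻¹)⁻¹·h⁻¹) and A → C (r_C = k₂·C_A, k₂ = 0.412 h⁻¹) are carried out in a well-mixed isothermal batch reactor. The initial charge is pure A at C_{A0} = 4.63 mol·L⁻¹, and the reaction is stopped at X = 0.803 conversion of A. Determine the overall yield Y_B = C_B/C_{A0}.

C_A = C_{A0}(1−X) = 0.9121 mol·L⁻¹.
Along a PFR/batch, dC_C/dC_A = −r_C/(r_B+r_C) = −k₂/(k₂+k₁·C_A).
Integrating from C_{A0} to C_A: C_C = (0.412/0.824)·ln[(0.412+0.824·4.63)/(0.412+0.824·0.912)] = 0.5000·ln(4.227/1.164) = 0.6450 mol·L⁻¹.
Then C_B = (C_{A0}−C_A) − C_C = 3.718 − 0.6450 = 3.073 mol·L⁻¹.
Y_B = C_B/C_{A0} = 3.073/4.63 = 0.664.

0.664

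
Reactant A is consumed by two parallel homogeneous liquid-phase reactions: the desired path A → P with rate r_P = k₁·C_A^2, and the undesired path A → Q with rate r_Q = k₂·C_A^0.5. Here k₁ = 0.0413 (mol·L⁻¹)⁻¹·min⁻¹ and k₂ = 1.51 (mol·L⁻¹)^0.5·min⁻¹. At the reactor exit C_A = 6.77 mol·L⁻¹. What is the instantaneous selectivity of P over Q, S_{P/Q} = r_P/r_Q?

S_{P/Q} = r_P/r_Q = (k₁·C_A^2)/(k₂·C_A^0.5) = (k₁/k₂)·C_A^1.5.
= (0.0413×6.770^2) / (1.51×6.770^0.5) = 1.893/3.929 = 0.482.

0.482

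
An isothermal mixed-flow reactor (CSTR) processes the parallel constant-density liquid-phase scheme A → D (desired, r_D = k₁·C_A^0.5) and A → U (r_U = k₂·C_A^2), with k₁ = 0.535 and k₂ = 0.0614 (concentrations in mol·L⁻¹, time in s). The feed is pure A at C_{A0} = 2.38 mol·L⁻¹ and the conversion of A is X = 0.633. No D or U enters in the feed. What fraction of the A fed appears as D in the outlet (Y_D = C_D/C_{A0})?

0.579

Exit C_A = C_{A0}(1−X) = 2.38×0.367 = 0.8735 mol·L⁻¹.
Rates in a CSTR are evaluated at the outlet concentration: r_D = 0.535×0.8735^0.5 = 0.5000, r_U = 0.0614×0.8735^2 = 0.04684.
Fraction of consumed A going to D: r_D/(r_D+r_U) = 0.9143.
C_D = 0.9143·C_{A0}·X = 0.9143×2.38×0.633 = 1.38 mol·L⁻¹; Y_D = C_D/C_{A0} = 0.579.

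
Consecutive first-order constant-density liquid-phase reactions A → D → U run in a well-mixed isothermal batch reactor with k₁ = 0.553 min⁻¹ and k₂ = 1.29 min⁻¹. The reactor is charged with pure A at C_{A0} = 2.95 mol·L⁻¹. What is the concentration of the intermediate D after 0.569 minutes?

Solving the coupled first-order balances gives C_D(t) = [k₁/(k₂−k₁)]·C_{A0}·(e^(−k₁t) − e^(−k₂t)).
e^(−k₁t) = e^(−0.553×0.569) = e^(−0.3147) = 0.7300; e^(−k₂t) = e^(−0.7340) = 0.4800.
C_D = 0.553×2.95/(1.29−0.553) × (0.7300−0.4800) = 2.214×0.2501 = 0.5535 mol·L⁻¹.

0.554 mol·L⁻¹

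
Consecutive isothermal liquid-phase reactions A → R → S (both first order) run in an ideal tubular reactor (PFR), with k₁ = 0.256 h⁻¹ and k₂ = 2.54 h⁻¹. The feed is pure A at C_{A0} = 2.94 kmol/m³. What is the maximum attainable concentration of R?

0.229 kmol/m³

At the optimum, C_{R,max}/C_{A0} = (k₁/k₂)^[k₂/(k₂−k₁)].
= (0.256/2.54)^(2.54/(2.54−0.256)) = (0.1008)^(1.112) = 0.07793.
C_{R,max} = 0.07793×2.94 = 0.229 kmol/m³.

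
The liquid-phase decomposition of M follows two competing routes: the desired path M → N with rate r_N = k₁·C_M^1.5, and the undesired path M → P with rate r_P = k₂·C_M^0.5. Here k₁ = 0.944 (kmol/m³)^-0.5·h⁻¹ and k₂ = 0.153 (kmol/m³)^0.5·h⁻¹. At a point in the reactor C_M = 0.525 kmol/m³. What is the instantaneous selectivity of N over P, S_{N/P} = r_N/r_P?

3.24

S_{N/P} = r_N/r_P = (k₁·C_M^1.5)/(k₂·C_M^0.5) = (k₁/k₂)·C_M.
= (0.944×0.5250^1.5) / (0.153×0.5250^0.5) = 0.3591/0.1109 = 3.24.
Since the desired path is higher order in M, keeping C_M high (PFR or concentrated feed) favours N.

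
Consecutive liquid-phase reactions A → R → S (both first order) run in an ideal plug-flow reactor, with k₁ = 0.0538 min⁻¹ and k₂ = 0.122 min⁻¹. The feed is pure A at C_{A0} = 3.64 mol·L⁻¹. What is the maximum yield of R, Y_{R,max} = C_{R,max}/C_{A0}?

At the optimum, C_{R,max}/C_{A0} = (k₁/k₂)^[k₂/(k₂−k₁)].
= (0.0538/0.122)^(0.122/(0.122−0.0538)) = (0.4410)^(1.789) = 0.2312.

0.231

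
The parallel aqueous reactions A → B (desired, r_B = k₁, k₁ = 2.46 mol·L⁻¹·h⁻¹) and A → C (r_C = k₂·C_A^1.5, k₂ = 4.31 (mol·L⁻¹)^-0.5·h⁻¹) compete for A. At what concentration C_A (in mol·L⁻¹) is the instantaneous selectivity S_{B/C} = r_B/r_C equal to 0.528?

S_{B/C} = (k₁/k₂)·C_A^-1.5 ⇒ C_A = (S·k₂/k₁)^(1/(-1.5)).
= (0.528×4.31/2.46)^(-0.6667) = (0.9251)^(-0.6667) = 1.05 mol·L⁻¹.

1.05 mol·L⁻¹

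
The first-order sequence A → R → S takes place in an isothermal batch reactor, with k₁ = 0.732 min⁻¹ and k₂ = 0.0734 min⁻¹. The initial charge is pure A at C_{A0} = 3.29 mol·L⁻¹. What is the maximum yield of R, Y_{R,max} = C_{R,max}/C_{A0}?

0.774

Evaluating C_R at t_opt = ln(k₂/k₁)/(k₂−k₁) gives C_{R,max}/C_{A0} = (k₁/k₂)^[k₂/(k₂−k₁)].
= (0.732/0.0734)^(0.0734/(0.0734−0.732)) = (9.973)^(-0.1114) = 0.7739.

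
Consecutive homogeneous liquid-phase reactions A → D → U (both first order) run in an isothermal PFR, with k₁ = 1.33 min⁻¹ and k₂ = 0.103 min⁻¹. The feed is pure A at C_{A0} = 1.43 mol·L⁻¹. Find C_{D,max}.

1.15 mol·L⁻¹

Evaluating C_D at τ_opt = ln(k₂/k₁)/(k₂−k₁) gives C_{D,max}/C_{A0} = (k₁/k₂)^[k₂/(k₂−k₁)].
= (1.33/0.103)^(0.103/(0.103−1.33)) = (12.91)^(-0.08394) = 0.8067.
C_{D,max} = 0.8067×1.43 = 1.15 mol·L⁻¹.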